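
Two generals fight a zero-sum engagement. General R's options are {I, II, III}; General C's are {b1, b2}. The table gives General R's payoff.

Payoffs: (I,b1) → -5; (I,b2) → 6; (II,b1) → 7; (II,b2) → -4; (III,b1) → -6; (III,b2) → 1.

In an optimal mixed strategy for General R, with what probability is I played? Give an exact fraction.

1/2

Row minima: I → -5, II → -4, III → -6; maximin = -4.
Column maxima: b1 → 7, b2 → 6; minimax = 6.
-4 ≠ 6, so there is no saddle point; optimal play is mixed.
III is strictly dominated by I, so General R never plays it.
On the remaining 2×2 (I, II vs b1, b2):
Let General R play I with probability p. Expected payoff against b1: (-5)p + 7(1−p) = −12p + 7; against b2: 6p + (-4)(1−p) = 10p − 4.
Setting these equal: −12p + 7 = 10p − 4 ⇒ −22p = -11 ⇒ p = 1/2, and the value is (-12)·(1/2) + 7 = 1.
For General C: with q = P(b1), equating I's and II's payoffs gives −11q + 6 = 11q − 4 ⇒ q = 5/11.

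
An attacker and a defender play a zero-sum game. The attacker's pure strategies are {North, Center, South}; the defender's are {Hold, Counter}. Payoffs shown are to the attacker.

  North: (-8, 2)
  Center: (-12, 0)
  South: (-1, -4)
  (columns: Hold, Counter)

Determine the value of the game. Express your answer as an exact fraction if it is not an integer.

-34/13

Row minima: North → -8, Center → -12, South → -4; maximin = -4.
Column maxima: Hold → -1, Counter → 2; minimax = -1.
-4 ≠ -1, so there is no saddle point; optimal play is mixed.
Center is strictly dominated by North, so the attacker never plays it.
On the remaining 2×2 (North, South vs Hold, Counter):
Let the attacker play North with probability p. Expected payoff against Hold: (-8)p + (-1)(1−p) = −7p − 1; against Counter: 2p + (-4)(1−p) = 6p − 4.
Setting these equal: −7p − 1 = 6p − 4 ⇒ −13p = -3 ⇒ p = 3/13, and the value is (-7)·(3/13) − 1 = -34/13.
For the defender: with q = P(Hold), equating North's and South's payoffs gives −10q + 2 = 3q − 4 ⇒ q = 6/13.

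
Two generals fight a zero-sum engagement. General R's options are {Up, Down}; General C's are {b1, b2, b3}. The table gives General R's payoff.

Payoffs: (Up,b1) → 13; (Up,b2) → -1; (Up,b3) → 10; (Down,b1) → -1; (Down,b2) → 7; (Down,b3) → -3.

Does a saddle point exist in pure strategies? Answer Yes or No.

No

Row minima: Up → -1, Down → -3; maximin = -1.
Column maxima: b1 → 13, b2 → 7, b3 → 10; minimax = 7.
-1 ≠ 7, so no pure-strategy equilibrium exists.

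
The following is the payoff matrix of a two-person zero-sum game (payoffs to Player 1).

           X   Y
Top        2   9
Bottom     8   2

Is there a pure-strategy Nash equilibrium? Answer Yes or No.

No

Row minima: Top → 2, Bottom → 2; maximin = 2.
Column maxima: X → 8, Y → 9; minimax = 8.
2 ≠ 8, so no pure-strategy equilibrium exists.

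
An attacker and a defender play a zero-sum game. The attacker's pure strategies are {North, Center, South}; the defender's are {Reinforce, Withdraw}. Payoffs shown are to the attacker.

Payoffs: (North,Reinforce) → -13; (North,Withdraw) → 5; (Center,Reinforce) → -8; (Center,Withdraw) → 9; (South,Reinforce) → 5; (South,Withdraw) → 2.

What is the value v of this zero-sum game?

Row minima: North → -13, Center → -8, South → 2; maximin = 2.
Column maxima: Reinforce → 5, Withdraw → 9; minimax = 5.
2 ≠ 5, so there is no saddle point; optimal play is mixed.
North is strictly dominated by Center, so the attacker never plays it.
On the remaining 2×2 (Center, South vs Reinforce, Withdraw):
Let the attacker play Center with probability p. Expected payoff against Reinforce: (-8)p + 5(1−p) = −13p + 5; against Withdraw: 9p + 2(1−p) = 7p + 2.
Setting these equal: −13p + 5 = 7p + 2 ⇒ −20p = -3 ⇒ p = 3/20, and the value is (-13)·(3/20) + 5 = 61/20.
For the defender: with q = P(Reinforce), equating Center's and South's payoffs gives −17q + 9 = 3q + 2 ⇒ q = 7/20.

61/20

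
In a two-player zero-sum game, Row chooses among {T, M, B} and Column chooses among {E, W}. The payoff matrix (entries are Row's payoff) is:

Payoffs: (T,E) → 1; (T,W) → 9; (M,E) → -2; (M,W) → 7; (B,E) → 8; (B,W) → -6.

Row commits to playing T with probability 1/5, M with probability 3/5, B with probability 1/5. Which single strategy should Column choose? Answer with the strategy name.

If Column plays E, Row's expected payoff is (1/5)·1 + (3/5)·(-2) + (1/5)·8 = 3/5.
If Column plays W, Row's expected payoff is (1/5)·9 + (3/5)·7 + (1/5)·(-6) = 24/5.
Column minimizes Row's payoff; the smallest is 3/5, so the best response is E.

E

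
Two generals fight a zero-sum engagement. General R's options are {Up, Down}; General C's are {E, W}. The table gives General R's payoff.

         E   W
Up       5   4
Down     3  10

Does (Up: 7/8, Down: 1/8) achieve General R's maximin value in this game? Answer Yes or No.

Against E this mix gives (7/8)·5 + (1/8)·3 = 19/4.
Against W this mix gives (7/8)·4 + (1/8)·10 = 19/4.
All of General C's active replies (E, W) yield 19/4, and no column does worse for General R. The mix makes General C indifferent and guarantees 19/4, so it is optimal.

Yes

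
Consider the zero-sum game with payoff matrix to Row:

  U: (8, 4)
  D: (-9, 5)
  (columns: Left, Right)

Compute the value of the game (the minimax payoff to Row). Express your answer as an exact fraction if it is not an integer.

38/9

Row minima: U → 4, D → -9; maximin = 4.
Column maxima: Left → 8, Right → 5; minimax = 5.
4 ≠ 5, so there is no saddle point; optimal play is mixed.
Let Row play U with probability p. Expected payoff against Left: 8p + (-9)(1−p) = 17p − 9; against Right: 4p + 5(1−p) = −p + 5.
Setting these equal: 17p − 9 = −p + 5 ⇒ 18p = 14 ⇒ p = 7/9, and the value is (17)·(7/9) − 9 = 38/9.
For Column: with q = P(Left), equating U's and D's payoffs gives 4q + 4 = −14q + 5 ⇒ q = 1/18.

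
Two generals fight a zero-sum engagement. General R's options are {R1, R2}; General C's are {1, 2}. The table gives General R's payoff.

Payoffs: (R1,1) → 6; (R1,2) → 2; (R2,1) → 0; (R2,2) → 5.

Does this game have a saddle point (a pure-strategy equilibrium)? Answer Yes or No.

No

Row minima: R1 → 2, R2 → 0; maximin = 2.
Column maxima: 1 → 6, 2 → 5; minimax = 5.
2 ≠ 5, so no pure-strategy equilibrium exists.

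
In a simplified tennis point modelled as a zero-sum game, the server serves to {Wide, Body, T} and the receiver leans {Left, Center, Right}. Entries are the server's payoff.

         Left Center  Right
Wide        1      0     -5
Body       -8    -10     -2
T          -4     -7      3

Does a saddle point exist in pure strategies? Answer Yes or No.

No

Row minima: Wide → -5, Body → -10, T → -7; maximin = -5.
Column maxima: Left → 1, Center → 0, Right → 3; minimax = 0.
-5 ≠ 0, so no pure-strategy equilibrium exists.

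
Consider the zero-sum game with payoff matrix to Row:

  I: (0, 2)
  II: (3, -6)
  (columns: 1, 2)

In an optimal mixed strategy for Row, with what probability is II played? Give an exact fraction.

Row minima: I → 0, II → -6; maximin = 0.
Column maxima: 1 → 3, 2 → 2; minimax = 2.
0 ≠ 2, so there is no saddle point; optimal play is mixed.
Let Row play I with probability p. Expected payoff against 1: 0p + 3(1−p) = −3p + 3; against 2: 2p + (-6)(1−p) = 8p − 6.
Setting these equal: −3p + 3 = 8p − 6 ⇒ −11p = -9 ⇒ p = 9/11, and the value is (-3)·(9/11) + 3 = 6/11.
For Column: with q = P(1), equating I's and II's payoffs gives −2q + 2 = 9q − 6 ⇒ q = 8/11.

2/11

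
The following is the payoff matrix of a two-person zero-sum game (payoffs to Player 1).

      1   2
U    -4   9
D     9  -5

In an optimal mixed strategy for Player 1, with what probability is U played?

Row minima: U → -4, D → -5; maximin = -4.
Column maxima: 1 → 9, 2 → 9; minimax = 9.
-4 ≠ 9, so there is no saddle point; optimal play is mixed.
Let Player 1 play U with probability p. Expected payoff against 1: (-4)p + 9(1−p) = −13p + 9; against 2: 9p + (-5)(1−p) = 14p − 5.
Setting these equal: −13p + 9 = 14p − 5 ⇒ −27p = -14 ⇒ p = 14/27, and the value is (-13)·(14/27) + 9 = 61/27.
For Player 2: with q = P(1), equating U's and D's payoffs gives −13q + 9 = 14q − 5 ⇒ q = 14/27.

14/27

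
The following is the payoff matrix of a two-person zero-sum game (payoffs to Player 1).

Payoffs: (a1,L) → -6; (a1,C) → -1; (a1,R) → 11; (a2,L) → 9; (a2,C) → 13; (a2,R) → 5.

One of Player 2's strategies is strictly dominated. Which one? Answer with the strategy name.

L holds Player 1's payoff strictly below C in every row: -6 < -1, 9 < 13.
So C is strictly dominated for Player 2.

C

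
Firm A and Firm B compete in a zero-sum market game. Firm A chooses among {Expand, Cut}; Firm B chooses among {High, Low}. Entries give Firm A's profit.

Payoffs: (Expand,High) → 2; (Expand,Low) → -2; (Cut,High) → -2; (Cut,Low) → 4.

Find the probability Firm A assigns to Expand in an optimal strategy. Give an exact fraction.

3/5

Row minima: Expand → -2, Cut → -2; maximin = -2.
Column maxima: High → 2, Low → 4; minimax = 2.
-2 ≠ 2, so there is no saddle point; optimal play is mixed.
Let Firm A play Expand with probability p. Expected payoff against High: 2p + (-2)(1−p) = 4p − 2; against Low: (-2)p + 4(1−p) = −6p + 4.
Setting these equal: 4p − 2 = −6p + 4 ⇒ 10p = 6 ⇒ p = 3/5, and the value is (4)·(3/5) − 2 = 2/5.
For Firm B: with q = P(High), equating Expand's and Cut's payoffs gives 4q − 2 = −6q + 4 ⇒ q = 3/5.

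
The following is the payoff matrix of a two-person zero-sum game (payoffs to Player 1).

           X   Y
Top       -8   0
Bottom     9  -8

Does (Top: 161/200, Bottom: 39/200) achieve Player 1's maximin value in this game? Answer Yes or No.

Against X this mix gives (161/200)·(-8) + (39/200)·9 = -937/200.
Against Y this mix gives (161/200)·0 + (39/200)·(-8) = -39/25.
Player 2 will play X, holding Player 1 to -937/200. Shifting weight toward the row that does better against X would raise this floor (the equalizing mix achieves -64/25 against both X and Y), so the proposed strategy is not optimal.

No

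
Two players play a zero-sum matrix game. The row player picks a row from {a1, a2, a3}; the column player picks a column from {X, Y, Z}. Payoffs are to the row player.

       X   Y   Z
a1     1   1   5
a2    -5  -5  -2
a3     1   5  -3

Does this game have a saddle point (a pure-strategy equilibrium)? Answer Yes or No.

Row minima: a1 → 1, a2 → -5, a3 → -3; maximin = 1.
Column maxima: X → 1, Y → 5, Z → 5; minimax = 1.
maximin = minimax = 1, so a saddle point exists.

Yes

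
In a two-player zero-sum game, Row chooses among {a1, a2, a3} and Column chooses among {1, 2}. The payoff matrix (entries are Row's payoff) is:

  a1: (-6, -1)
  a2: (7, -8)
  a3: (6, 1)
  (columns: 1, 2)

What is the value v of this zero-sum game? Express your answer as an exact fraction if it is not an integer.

1

Row minima: a1 → -6, a2 → -8, a3 → 1; maximin = 1.
Column maxima: 1 → 7, 2 → 1; minimax = 1.
Since maximin = minimax = 1, there is a saddle point and the value is 1.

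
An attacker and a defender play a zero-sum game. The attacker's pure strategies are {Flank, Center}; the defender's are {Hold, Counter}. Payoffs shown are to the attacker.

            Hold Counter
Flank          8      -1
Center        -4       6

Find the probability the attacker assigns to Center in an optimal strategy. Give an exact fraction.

Row minima: Flank → -1, Center → -4; maximin = -1.
Column maxima: Hold → 8, Counter → 6; minimax = 6.
-1 ≠ 6, so there is no saddle point; optimal play is mixed.
Let the attacker play Flank with probability p. Expected payoff against Hold: 8p + (-4)(1−p) = 12p − 4; against Counter: (-1)p + 6(1−p) = −7p + 6.
Setting these equal: 12p − 4 = −7p + 6 ⇒ 19p = 10 ⇒ p = 10/19, and the value is (12)·(10/19) − 4 = 44/19.
For the defender: with q = P(Hold), equating Flank's and Center's payoffs gives 9q − 1 = −10q + 6 ⇒ q = 7/19.

9/19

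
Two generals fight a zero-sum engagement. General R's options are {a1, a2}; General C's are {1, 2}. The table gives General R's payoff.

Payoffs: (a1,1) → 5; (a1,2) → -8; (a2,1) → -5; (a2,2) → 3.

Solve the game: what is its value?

-25/21

Row minima: a1 → -8, a2 → -5; maximin = -5.
Column maxima: 1 → 5, 2 → 3; minimax = 3.
-5 ≠ 3, so there is no saddle point; optimal play is mixed.
Let General R play a1 with probability p. Expected payoff against 1: 5p + (-5)(1−p) = 10p − 5; against 2: (-8)p + 3(1−p) = −11p + 3.
Setting these equal: 10p − 5 = −11p + 3 ⇒ 21p = 8 ⇒ p = 8/21, and the value is (10)·(8/21) − 5 = -25/21.
For General C: with q = P(1), equating a1's and a2's payoffs gives 13q − 8 = −8q + 3 ⇒ q = 11/21.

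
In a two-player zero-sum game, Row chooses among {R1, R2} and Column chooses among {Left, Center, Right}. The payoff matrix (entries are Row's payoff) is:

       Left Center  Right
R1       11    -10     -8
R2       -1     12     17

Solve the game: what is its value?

Row minima: R1 → -10, R2 → -1; maximin = -1.
Column maxima: Left → 11, Center → 12, Right → 17; minimax = 11.
-1 ≠ 11, so there is no saddle point; optimal play is mixed.
Right is strictly dominated by Center (it gives Row strictly more in every row), so Column never plays it.
On the remaining 2×2 (R1, R2 vs Left, Center):
Let Row play R1 with probability p. Expected payoff against Left: 11p + (-1)(1−p) = 12p − 1; against Center: (-10)p + 12(1−p) = −22p + 12.
Setting these equal: 12p − 1 = −22p + 12 ⇒ 34p = 13 ⇒ p = 13/34, and the value is (12)·(13/34) − 1 = 61/17.
For Column: with q = P(Left), equating R1's and R2's payoffs gives 21q − 10 = −13q + 12 ⇒ q = 11/17.

61/17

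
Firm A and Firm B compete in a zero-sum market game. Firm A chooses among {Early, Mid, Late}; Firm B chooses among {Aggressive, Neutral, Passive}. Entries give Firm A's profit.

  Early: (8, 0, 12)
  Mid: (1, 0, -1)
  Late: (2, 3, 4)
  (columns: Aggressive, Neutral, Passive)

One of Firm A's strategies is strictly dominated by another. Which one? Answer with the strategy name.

Late gives a strictly higher payoff than Mid against every column: 2 > 1, 3 > 0, 4 > -1.
So Mid is strictly dominated and Firm A never plays it.

Mid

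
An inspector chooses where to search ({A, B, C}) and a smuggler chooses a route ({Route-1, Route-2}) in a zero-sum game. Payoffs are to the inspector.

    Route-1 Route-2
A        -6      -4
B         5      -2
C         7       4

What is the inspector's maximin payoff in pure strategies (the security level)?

Row minima: A → -6, B → -2, C → 4.
The best of these is 4.

4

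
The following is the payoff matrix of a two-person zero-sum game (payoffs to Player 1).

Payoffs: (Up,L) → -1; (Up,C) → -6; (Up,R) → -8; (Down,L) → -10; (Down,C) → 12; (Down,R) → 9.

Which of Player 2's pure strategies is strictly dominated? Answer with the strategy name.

C

R holds Player 1's payoff strictly below C in every row: -8 < -6, 9 < 12.
So C is strictly dominated for Player 2.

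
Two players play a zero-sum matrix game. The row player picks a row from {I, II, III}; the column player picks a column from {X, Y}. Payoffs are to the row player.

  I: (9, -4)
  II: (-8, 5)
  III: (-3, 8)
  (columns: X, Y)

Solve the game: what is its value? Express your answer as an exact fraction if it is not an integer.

5/2

Row minima: I → -4, II → -8, III → -3; maximin = -3.
Column maxima: X → 9, Y → 8; minimax = 8.
-3 ≠ 8, so there is no saddle point; optimal play is mixed.
II is strictly dominated by III, so the row player never plays it.
On the remaining 2×2 (I, III vs X, Y):
Let the row player play I with probability p. Expected payoff against X: 9p + (-3)(1−p) = 12p − 3; against Y: (-4)p + 8(1−p) = −12p + 8.
Setting these equal: 12p − 3 = −12p + 8 ⇒ 24p = 11 ⇒ p = 11/24, and the value is (12)·(11/24) − 3 = 5/2.
For the column player: with q = P(X), equating I's and III's payoffs gives 13q − 4 = −11q + 8 ⇒ q = 1/2.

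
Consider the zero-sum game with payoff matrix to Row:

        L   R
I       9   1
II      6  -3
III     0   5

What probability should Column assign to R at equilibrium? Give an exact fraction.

9/13

Row minima: I → 1, II → -3, III → 0; maximin = 1.
Column maxima: L → 9, R → 5; minimax = 5.
1 ≠ 5, so there is no saddle point; optimal play is mixed.
II is strictly dominated by I, so Row never plays it.
On the remaining 2×2 (I, III vs L, R):
Let Row play I with probability p. Expected payoff against L: 9p + 0(1−p) = 9p; against R: 1p + 5(1−p) = −4p + 5.
Setting these equal: 9p = −4p + 5 ⇒ 13p = 5 ⇒ p = 5/13, and the value is (9)·(5/13) = 45/13.
For Column: with q = P(L), equating I's and III's payoffs gives 8q + 1 = −5q + 5 ⇒ q = 4/13.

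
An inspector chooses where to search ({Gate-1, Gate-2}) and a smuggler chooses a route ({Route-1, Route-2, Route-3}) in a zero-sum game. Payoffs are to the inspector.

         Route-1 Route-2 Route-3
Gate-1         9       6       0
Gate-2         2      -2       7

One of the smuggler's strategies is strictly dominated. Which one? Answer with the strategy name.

Route-2 holds the inspector's payoff strictly below Route-1 in every row: 6 < 9, -2 < 2.
So Route-1 is strictly dominated for the smuggler.

Route-1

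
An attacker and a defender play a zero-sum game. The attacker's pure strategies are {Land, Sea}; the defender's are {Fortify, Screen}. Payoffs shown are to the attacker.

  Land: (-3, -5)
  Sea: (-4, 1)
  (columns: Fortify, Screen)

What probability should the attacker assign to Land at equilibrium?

5/7

Row minima: Land → -5, Sea → -4; maximin = -4.
Column maxima: Fortify → -3, Screen → 1; minimax = -3.
-4 ≠ -3, so there is no saddle point; optimal play is mixed.
Let the attacker play Land with probability p. Expected payoff against Fortify: (-3)p + (-4)(1−p) = p − 4; against Screen: (-5)p + 1(1−p) = −6p + 1.
Setting these equal: p − 4 = −6p + 1 ⇒ 7p = 5 ⇒ p = 5/7, and the value is (1)·(5/7) − 4 = -23/7.
For the defender: with q = P(Fortify), equating Land's and Sea's payoffs gives 2q − 5 = −5q + 1 ⇒ q = 6/7.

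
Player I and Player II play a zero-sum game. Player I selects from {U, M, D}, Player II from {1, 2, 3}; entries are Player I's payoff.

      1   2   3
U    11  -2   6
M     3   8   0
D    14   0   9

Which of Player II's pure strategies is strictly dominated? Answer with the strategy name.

3 holds Player I's payoff strictly below 1 in every row: 6 < 11, 0 < 3, 9 < 14.
So 1 is strictly dominated for Player II.

1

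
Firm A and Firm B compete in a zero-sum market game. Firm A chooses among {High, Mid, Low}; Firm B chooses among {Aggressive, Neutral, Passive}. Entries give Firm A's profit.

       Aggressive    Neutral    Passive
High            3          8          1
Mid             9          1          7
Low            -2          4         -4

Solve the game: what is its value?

55/13

Row minima: High → 1, Mid → 1, Low → -4; maximin = 1.
Column maxima: Aggressive → 9, Neutral → 8, Passive → 7; minimax = 7.
1 ≠ 7, so there is no saddle point; optimal play is mixed.
Low is strictly dominated by High, so Firm A never plays it.
Aggressive is strictly dominated by Passive (it gives Firm A strictly more in every row), so Firm B never plays it.
On the remaining 2×2 (High, Mid vs Neutral, Passive):
Let Firm A play High with probability p. Expected payoff against Neutral: 8p + 1(1−p) = 7p + 1; against Passive: 1p + 7(1−p) = −6p + 7.
Setting these equal: 7p + 1 = −6p + 7 ⇒ 13p = 6 ⇒ p = 6/13, and the value is (7)·(6/13) + 1 = 55/13.
For Firm B: with q = P(Neutral), equating High's and Mid's payoffs gives 7q + 1 = −6q + 7 ⇒ q = 6/13.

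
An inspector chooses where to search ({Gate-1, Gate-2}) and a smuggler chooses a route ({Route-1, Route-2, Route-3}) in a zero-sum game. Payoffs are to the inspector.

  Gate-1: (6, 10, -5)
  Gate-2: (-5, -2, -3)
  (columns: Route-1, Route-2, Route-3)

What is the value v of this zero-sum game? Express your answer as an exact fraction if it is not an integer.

-43/13

Row minima: Gate-1 → -5, Gate-2 → -5; maximin = -5.
Column maxima: Route-1 → 6, Route-2 → 10, Route-3 → -3; minimax = -3.
-5 ≠ -3, so there is no saddle point; optimal play is mixed.
Route-2 is strictly dominated by Route-1 (it gives the inspector strictly more in every row), so the smuggler never plays it.
On the remaining 2×2 (Gate-1, Gate-2 vs Route-1, Route-3):
Let the inspector play Gate-1 with probability p. Expected payoff against Route-1: 6p + (-5)(1−p) = 11p − 5; against Route-3: (-5)p + (-3)(1−p) = −2p − 3.
Setting these equal: 11p − 5 = −2p − 3 ⇒ 13p = 2 ⇒ p = 2/13, and the value is (11)·(2/13) − 5 = -43/13.
For the smuggler: with q = P(Route-1), equating Gate-1's and Gate-2's payoffs gives 11q − 5 = −2q − 3 ⇒ q = 2/13.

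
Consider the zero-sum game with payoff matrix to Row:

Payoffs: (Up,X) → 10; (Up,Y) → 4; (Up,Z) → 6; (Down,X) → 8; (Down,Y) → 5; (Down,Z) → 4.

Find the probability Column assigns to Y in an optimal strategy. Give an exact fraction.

2/3

Row minima: Up → 4, Down → 4; maximin = 4.
Column maxima: X → 10, Y → 5, Z → 6; minimax = 5.
4 ≠ 5, so there is no saddle point; optimal play is mixed.
X is strictly dominated by Y (it gives Row strictly more in every row), so Column never plays it.
On the remaining 2×2 (Up, Down vs Y, Z):
Let Row play Up with probability p. Expected payoff against Y: 4p + 5(1−p) = −p + 5; against Z: 6p + 4(1−p) = 2p + 4.
Setting these equal: −p + 5 = 2p + 4 ⇒ −3p = -1 ⇒ p = 1/3, and the value is (-1)·(1/3) + 5 = 14/3.
For Column: with q = P(Y), equating Up's and Down's payoffs gives −2q + 6 = q + 4 ⇒ q = 2/3.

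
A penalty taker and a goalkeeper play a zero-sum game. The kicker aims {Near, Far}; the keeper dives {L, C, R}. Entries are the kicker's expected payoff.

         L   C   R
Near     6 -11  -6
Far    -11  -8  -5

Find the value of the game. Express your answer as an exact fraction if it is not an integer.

Row minima: Near → -11, Far → -11; maximin = -11.
Column maxima: L → 6, C → -8, R → -5; minimax = -8.
-11 ≠ -8, so there is no saddle point; optimal play is mixed.
R is strictly dominated by C (it gives the kicker strictly more in every row), so the keeper never plays it.
On the remaining 2×2 (Near, Far vs L, C):
Let the kicker play Near with probability p. Expected payoff against L: 6p + (-11)(1−p) = 17p − 11; against C: (-11)p + (-8)(1−p) = −3p − 8.
Setting these equal: 17p − 11 = −3p − 8 ⇒ 20p = 3 ⇒ p = 3/20, and the value is (17)·(3/20) − 11 = -169/20.
For the keeper: with q = P(L), equating Near's and Far's payoffs gives 17q − 11 = −3q − 8 ⇒ q = 3/20.

-169/20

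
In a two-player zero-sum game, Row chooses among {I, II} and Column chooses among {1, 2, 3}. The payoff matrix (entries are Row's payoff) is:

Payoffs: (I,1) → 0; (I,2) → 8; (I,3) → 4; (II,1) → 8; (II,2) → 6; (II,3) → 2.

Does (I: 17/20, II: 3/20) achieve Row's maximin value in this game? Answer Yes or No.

Against 1 this mix gives (17/20)·0 + (3/20)·8 = 6/5.
Against 2 this mix gives (17/20)·8 + (3/20)·6 = 77/10.
Against 3 this mix gives (17/20)·4 + (3/20)·2 = 37/10.
Column will play 1, holding Row to 6/5. Shifting weight toward the row that does better against 1 would raise this floor (the equalizing mix achieves 16/5 against both 1 and 3), so the proposed strategy is not optimal.

No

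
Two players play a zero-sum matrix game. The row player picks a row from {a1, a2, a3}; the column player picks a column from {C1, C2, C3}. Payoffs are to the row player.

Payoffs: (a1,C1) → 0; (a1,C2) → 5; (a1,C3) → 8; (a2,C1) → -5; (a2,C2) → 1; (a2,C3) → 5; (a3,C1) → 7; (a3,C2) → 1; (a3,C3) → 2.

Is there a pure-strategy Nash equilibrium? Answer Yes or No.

No

Row minima: a1 → 0, a2 → -5, a3 → 1; maximin = 1.
Column maxima: C1 → 7, C2 → 5, C3 → 8; minimax = 5.
1 ≠ 5, so no pure-strategy equilibrium exists.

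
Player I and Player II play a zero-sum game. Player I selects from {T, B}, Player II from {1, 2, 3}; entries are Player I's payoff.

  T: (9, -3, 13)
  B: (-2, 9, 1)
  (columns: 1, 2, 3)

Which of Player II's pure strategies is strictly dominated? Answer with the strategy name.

3

1 holds Player I's payoff strictly below 3 in every row: 9 < 13, -2 < 1.
So 3 is strictly dominated for Player II.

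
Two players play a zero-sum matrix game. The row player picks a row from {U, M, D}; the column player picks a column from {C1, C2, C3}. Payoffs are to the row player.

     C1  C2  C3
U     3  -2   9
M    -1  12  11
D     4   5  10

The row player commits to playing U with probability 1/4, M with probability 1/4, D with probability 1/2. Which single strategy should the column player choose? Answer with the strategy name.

C1

If the column player plays C1, the row player's expected payoff is (1/4)·3 + (1/4)·(-1) + (1/2)·4 = 5/2.
If the column player plays C2, the row player's expected payoff is (1/4)·(-2) + (1/4)·12 + (1/2)·5 = 5.
If the column player plays C3, the row player's expected payoff is (1/4)·9 + (1/4)·11 + (1/2)·10 = 10.
The column player minimizes the row player's payoff; the smallest is 5/2, so the best response is C1.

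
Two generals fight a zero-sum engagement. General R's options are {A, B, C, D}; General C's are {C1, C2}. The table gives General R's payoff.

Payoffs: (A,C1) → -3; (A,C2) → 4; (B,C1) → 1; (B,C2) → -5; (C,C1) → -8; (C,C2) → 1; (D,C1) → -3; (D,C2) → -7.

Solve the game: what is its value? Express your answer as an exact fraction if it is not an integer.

-11/13

Row minima: A → -3, B → -5, C → -8, D → -7; maximin = -3.
Column maxima: C1 → 1, C2 → 4; minimax = 1.
-3 ≠ 1, so there is no saddle point; optimal play is mixed.
C is strictly dominated by A, so General R never plays it.
D is strictly dominated by B, so General R never plays it.
On the remaining 2×2 (A, B vs C1, C2):
Let General R play A with probability p. Expected payoff against C1: (-3)p + 1(1−p) = −4p + 1; against C2: 4p + (-5)(1−p) = 9p − 5.
Setting these equal: −4p + 1 = 9p − 5 ⇒ −13p = -6 ⇒ p = 6/13, and the value is (-4)·(6/13) + 1 = -11/13.
For General C: with q = P(C1), equating A's and B's payoffs gives −7q + 4 = 6q − 5 ⇒ q = 9/13.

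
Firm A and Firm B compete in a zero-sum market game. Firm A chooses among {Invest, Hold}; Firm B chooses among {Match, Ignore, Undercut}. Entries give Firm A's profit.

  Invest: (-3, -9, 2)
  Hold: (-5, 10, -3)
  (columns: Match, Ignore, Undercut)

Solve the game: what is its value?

-25/7

Row minima: Invest → -9, Hold → -5; maximin = -5.
Column maxima: Match → -3, Ignore → 10, Undercut → 2; minimax = -3.
-5 ≠ -3, so there is no saddle point; optimal play is mixed.
Undercut is strictly dominated by Match (it gives Firm A strictly more in every row), so Firm B never plays it.
On the remaining 2×2 (Invest, Hold vs Match, Ignore):
Let Firm A play Invest with probability p. Expected payoff against Match: (-3)p + (-5)(1−p) = 2p − 5; against Ignore: (-9)p + 10(1−p) = −19p + 10.
Setting these equal: 2p − 5 = −19p + 10 ⇒ 21p = 15 ⇒ p = 5/7, and the value is (2)·(5/7) − 5 = -25/7.
For Firm B: with q = P(Match), equating Invest's and Hold's payoffs gives 6q − 9 = −15q + 10 ⇒ q = 19/21.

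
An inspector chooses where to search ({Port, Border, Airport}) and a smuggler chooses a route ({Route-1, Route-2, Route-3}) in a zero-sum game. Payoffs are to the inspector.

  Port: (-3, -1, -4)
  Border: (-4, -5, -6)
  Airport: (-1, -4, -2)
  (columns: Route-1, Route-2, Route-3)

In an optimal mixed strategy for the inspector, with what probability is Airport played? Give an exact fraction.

Row minima: Port → -4, Border → -6, Airport → -4; maximin = -4.
Column maxima: Route-1 → -1, Route-2 → -1, Route-3 → -2; minimax = -2.
-4 ≠ -2, so there is no saddle point; optimal play is mixed.
Border is strictly dominated by Port, so the inspector never plays it.
Route-1 is strictly dominated by Route-3 (it gives the inspector strictly more in every row), so the smuggler never plays it.
On the remaining 2×2 (Port, Airport vs Route-2, Route-3):
Let the inspector play Port with probability p. Expected payoff against Route-2: (-1)p + (-4)(1−p) = 3p − 4; against Route-3: (-4)p + (-2)(1−p) = −2p − 2.
Setting these equal: 3p − 4 = −2p − 2 ⇒ 5p = 2 ⇒ p = 2/5, and the value is (3)·(2/5) − 4 = -14/5.
For the smuggler: with q = P(Route-2), equating Port's and Airport's payoffs gives 3q − 4 = −2q − 2 ⇒ q = 2/5.

3/5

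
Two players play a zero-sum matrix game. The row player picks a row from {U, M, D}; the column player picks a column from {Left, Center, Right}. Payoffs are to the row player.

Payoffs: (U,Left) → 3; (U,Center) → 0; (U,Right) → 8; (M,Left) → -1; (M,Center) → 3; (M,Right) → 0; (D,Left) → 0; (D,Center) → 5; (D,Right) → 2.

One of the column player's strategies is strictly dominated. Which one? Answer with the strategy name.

Right

Left holds the row player's payoff strictly below Right in every row: 3 < 8, -1 < 0, 0 < 2.
So Right is strictly dominated for the column player.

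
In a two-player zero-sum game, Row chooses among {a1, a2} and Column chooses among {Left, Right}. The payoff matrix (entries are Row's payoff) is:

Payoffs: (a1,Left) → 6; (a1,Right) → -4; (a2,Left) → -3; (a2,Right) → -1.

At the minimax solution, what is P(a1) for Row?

Row minima: a1 → -4, a2 → -3; maximin = -3.
Column maxima: Left → 6, Right → -1; minimax = -1.
-3 ≠ -1, so there is no saddle point; optimal play is mixed.
Let Row play a1 with probability p. Expected payoff against Left: 6p + (-3)(1−p) = 9p − 3; against Right: (-4)p + (-1)(1−p) = −3p − 1.
Setting these equal: 9p − 3 = −3p − 1 ⇒ 12p = 2 ⇒ p = 1/6, and the value is (9)·(1/6) − 3 = -3/2.
For Column: with q = P(Left), equating a1's and a2's payoffs gives 10q − 4 = −2q − 1 ⇒ q = 1/4.

1/6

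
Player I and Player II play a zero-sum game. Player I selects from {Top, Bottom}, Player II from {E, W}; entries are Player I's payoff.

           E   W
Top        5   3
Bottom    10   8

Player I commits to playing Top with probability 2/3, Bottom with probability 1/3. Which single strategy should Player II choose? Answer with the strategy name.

If Player II plays E, Player I's expected payoff is (2/3)·5 + (1/3)·10 = 20/3.
If Player II plays W, Player I's expected payoff is (2/3)·3 + (1/3)·8 = 14/3.
Player II minimizes Player I's payoff; the smallest is 14/3, so the best response is W.

W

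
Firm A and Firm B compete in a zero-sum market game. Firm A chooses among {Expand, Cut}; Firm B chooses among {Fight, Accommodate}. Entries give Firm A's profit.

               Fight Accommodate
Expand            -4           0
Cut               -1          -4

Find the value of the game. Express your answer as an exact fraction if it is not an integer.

Row minima: Expand → -4, Cut → -4; maximin = -4.
Column maxima: Fight → -1, Accommodate → 0; minimax = -1.
-4 ≠ -1, so there is no saddle point; optimal play is mixed.
Let Firm A play Expand with probability p. Expected payoff against Fight: (-4)p + (-1)(1−p) = −3p − 1; against Accommodate: 0p + (-4)(1−p) = 4p − 4.
Setting these equal: −3p − 1 = 4p − 4 ⇒ −7p = -3 ⇒ p = 3/7, and the value is (-3)·(3/7) − 1 = -16/7.
For Firm B: with q = P(Fight), equating Expand's and Cut's payoffs gives −4q = 3q − 4 ⇒ q = 4/7.

-16/7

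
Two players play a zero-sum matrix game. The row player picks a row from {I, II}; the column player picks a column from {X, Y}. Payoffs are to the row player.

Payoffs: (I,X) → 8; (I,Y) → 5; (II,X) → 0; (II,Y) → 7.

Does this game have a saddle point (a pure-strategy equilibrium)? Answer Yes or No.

Row minima: I → 5, II → 0; maximin = 5.
Column maxima: X → 8, Y → 7; minimax = 7.
5 ≠ 7, so no pure-strategy equilibrium exists.

No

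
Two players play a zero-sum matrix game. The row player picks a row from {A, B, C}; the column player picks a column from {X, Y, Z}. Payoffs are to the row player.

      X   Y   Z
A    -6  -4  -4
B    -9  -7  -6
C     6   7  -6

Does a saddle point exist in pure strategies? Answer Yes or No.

Row minima: A → -6, B → -9, C → -6; maximin = -6.
Column maxima: X → 6, Y → 7, Z → -4; minimax = -4.
-6 ≠ -4, so no pure-strategy equilibrium exists.

No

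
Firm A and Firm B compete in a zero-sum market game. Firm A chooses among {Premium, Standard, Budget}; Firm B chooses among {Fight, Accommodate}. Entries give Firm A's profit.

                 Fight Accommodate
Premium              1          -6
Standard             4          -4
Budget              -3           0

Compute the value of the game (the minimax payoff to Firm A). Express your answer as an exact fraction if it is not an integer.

Row minima: Premium → -6, Standard → -4, Budget → -3; maximin = -3.
Column maxima: Fight → 4, Accommodate → 0; minimax = 0.
-3 ≠ 0, so there is no saddle point; optimal play is mixed.
Premium is strictly dominated by Standard, so Firm A never plays it.
On the remaining 2×2 (Standard, Budget vs Fight, Accommodate):
Let Firm A play Standard with probability p. Expected payoff against Fight: 4p + (-3)(1−p) = 7p − 3; against Accommodate: (-4)p + 0(1−p) = −4p.
Setting these equal: 7p − 3 = −4p ⇒ 11p = 3 ⇒ p = 3/11, and the value is (7)·(3/11) − 3 = -12/11.
For Firm B: with q = P(Fight), equating Standard's and Budget's payoffs gives 8q − 4 = −3q ⇒ q = 4/11.

-12/11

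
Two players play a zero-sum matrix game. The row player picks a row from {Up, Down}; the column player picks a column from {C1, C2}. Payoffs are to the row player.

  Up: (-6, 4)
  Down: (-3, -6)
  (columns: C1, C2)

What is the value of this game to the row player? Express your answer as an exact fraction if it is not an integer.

-48/13

Row minima: Up → -6, Down → -6; maximin = -6.
Column maxima: C1 → -3, C2 → 4; minimax = -3.
-6 ≠ -3, so there is no saddle point; optimal play is mixed.
Let the row player play Up with probability p. Expected payoff against C1: (-6)p + (-3)(1−p) = −3p − 3; against C2: 4p + (-6)(1−p) = 10p − 6.
Setting these equal: −3p − 3 = 10p − 6 ⇒ −13p = -3 ⇒ p = 3/13, and the value is (-3)·(3/13) − 3 = -48/13.
For the column player: with q = P(C1), equating Up's and Down's payoffs gives −10q + 4 = 3q − 6 ⇒ q = 10/13.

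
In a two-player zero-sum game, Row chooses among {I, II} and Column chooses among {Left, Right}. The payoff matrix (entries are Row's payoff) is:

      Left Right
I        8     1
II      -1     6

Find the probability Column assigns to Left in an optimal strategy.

5/14

Row minima: I → 1, II → -1; maximin = 1.
Column maxima: Left → 8, Right → 6; minimax = 6.
1 ≠ 6, so there is no saddle point; optimal play is mixed.
Let Row play I with probability p. Expected payoff against Left: 8p + (-1)(1−p) = 9p − 1; against Right: 1p + 6(1−p) = −5p + 6.
Setting these equal: 9p − 1 = −5p + 6 ⇒ 14p = 7 ⇒ p = 1/2, and the value is (9)·(1/2) − 1 = 7/2.
For Column: with q = P(Left), equating I's and II's payoffs gives 7q + 1 = −7q + 6 ⇒ q = 5/14.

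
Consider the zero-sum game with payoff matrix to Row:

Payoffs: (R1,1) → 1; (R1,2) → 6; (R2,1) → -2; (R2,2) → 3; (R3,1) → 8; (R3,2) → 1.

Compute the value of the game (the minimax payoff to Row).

47/12

Row minima: R1 → 1, R2 → -2, R3 → 1; maximin = 1.
Column maxima: 1 → 8, 2 → 6; minimax = 6.
1 ≠ 6, so there is no saddle point; optimal play is mixed.
R2 is strictly dominated by R1, so Row never plays it.
On the remaining 2×2 (R1, R3 vs 1, 2):
Let Row play R1 with probability p. Expected payoff against 1: 1p + 8(1−p) = −7p + 8; against 2: 6p + 1(1−p) = 5p + 1.
Setting these equal: −7p + 8 = 5p + 1 ⇒ −12p = -7 ⇒ p = 7/12, and the value is (-7)·(7/12) + 8 = 47/12.
For Column: with q = P(1), equating R1's and R3's payoffs gives −5q + 6 = 7q + 1 ⇒ q = 5/12.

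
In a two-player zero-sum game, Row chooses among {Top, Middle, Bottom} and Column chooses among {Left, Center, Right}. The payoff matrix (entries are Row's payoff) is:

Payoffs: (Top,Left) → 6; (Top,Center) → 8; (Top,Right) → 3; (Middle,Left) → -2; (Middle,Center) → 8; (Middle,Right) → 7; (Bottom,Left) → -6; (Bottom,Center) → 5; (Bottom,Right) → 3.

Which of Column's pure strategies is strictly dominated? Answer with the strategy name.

Center

Left holds Row's payoff strictly below Center in every row: 6 < 8, -2 < 8, -6 < 5.
So Center is strictly dominated for Column.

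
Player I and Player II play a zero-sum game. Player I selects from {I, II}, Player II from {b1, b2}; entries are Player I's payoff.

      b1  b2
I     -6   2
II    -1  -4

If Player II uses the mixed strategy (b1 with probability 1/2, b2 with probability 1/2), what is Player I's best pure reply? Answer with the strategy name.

Expected payoff of I: (1/2)·(-6) + (1/2)·2 = -2.
Expected payoff of II: (1/2)·(-1) + (1/2)·(-4) = -5/2.
The largest is -2, so Player I's best response is I.

I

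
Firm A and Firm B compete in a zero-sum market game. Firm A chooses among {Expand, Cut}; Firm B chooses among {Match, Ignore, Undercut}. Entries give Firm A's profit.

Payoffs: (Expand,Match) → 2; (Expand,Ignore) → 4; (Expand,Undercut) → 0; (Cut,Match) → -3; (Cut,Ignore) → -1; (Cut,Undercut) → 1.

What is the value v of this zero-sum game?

Row minima: Expand → 0, Cut → -3; maximin = 0.
Column maxima: Match → 2, Ignore → 4, Undercut → 1; minimax = 1.
0 ≠ 1, so there is no saddle point; optimal play is mixed.
Ignore is strictly dominated by Match (it gives Firm A strictly more in every row), so Firm B never plays it.
On the remaining 2×2 (Expand, Cut vs Match, Undercut):
Let Firm A play Expand with probability p. Expected payoff against Match: 2p + (-3)(1−p) = 5p − 3; against Undercut: 0p + 1(1−p) = −p + 1.
Setting these equal: 5p − 3 = −p + 1 ⇒ 6p = 4 ⇒ p = 2/3, and the value is (5)·(2/3) − 3 = 1/3.
For Firm B: with q = P(Match), equating Expand's and Cut's payoffs gives 2q = −4q + 1 ⇒ q = 1/6.

1/3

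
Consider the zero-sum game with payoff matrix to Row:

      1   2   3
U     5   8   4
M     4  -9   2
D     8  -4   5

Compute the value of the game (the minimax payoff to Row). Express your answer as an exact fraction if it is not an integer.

56/13

Row minima: U → 4, M → -9, D → -4; maximin = 4.
Column maxima: 1 → 8, 2 → 8, 3 → 5; minimax = 5.
4 ≠ 5, so there is no saddle point; optimal play is mixed.
M is strictly dominated by U, so Row never plays it.
1 is strictly dominated by 3 (it gives Row strictly more in every row), so Column never plays it.
On the remaining 2×2 (U, D vs 2, 3):
Let Row play U with probability p. Expected payoff against 2: 8p + (-4)(1−p) = 12p − 4; against 3: 4p + 5(1−p) = −p + 5.
Setting these equal: 12p − 4 = −p + 5 ⇒ 13p = 9 ⇒ p = 9/13, and the value is (12)·(9/13) − 4 = 56/13.
For Column: with q = P(2), equating U's and D's payoffs gives 4q + 4 = −9q + 5 ⇒ q = 1/13.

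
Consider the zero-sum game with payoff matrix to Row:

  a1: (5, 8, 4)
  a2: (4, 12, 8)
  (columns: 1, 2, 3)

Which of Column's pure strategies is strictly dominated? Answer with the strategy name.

2

1 holds Row's payoff strictly below 2 in every row: 5 < 8, 4 < 12.
So 2 is strictly dominated for Column.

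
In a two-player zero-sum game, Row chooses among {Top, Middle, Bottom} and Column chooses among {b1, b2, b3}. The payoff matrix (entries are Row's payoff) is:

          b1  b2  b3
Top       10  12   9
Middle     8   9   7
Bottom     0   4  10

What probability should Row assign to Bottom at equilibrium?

Row minima: Top → 9, Middle → 7, Bottom → 0; maximin = 9.
Column maxima: b1 → 10, b2 → 12, b3 → 10; minimax = 10.
9 ≠ 10, so there is no saddle point; optimal play is mixed.
Middle is strictly dominated by Top, so Row never plays it.
b2 is strictly dominated by b1 (it gives Row strictly more in every row), so Column never plays it.
On the remaining 2×2 (Top, Bottom vs b1, b3):
Let Row play Top with probability p. Expected payoff against b1: 10p + 0(1−p) = 10p; against b3: 9p + 10(1−p) = −p + 10.
Setting these equal: 10p = −p + 10 ⇒ 11p = 10 ⇒ p = 10/11, and the value is (10)·(10/11) = 100/11.
For Column: with q = P(b1), equating Top's and Bottom's payoffs gives q + 9 = −10q + 10 ⇒ q = 1/11.

1/11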